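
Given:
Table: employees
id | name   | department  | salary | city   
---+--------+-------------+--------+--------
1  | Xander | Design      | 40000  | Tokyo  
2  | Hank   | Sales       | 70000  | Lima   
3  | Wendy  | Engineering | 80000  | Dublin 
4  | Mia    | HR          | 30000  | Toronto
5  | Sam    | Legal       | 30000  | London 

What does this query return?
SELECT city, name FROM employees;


Projecting columns: city, name

5 rows:
Tokyo, Xander
Lima, Hank
Dublin, Wendy
Toronto, Mia
London, Sam


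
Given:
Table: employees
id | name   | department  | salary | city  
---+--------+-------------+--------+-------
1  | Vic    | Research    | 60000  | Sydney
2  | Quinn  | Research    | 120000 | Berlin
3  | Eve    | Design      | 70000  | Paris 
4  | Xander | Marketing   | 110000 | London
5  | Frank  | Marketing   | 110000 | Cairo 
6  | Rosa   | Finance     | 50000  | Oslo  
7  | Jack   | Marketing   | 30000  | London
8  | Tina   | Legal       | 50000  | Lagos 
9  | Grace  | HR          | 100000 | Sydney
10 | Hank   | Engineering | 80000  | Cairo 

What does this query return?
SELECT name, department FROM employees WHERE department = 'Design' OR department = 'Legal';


Filtering: department = 'Design' OR 'Legal'
Matching: 2 rows

2 rows:
Eve, Design
Tina, Legal


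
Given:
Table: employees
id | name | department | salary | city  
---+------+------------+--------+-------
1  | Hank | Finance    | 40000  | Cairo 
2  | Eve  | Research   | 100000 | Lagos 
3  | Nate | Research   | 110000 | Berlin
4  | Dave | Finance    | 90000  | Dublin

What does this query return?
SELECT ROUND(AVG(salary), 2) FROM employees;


SUM(salary) = 340000
COUNT = 4
ROUND(AVG, 2) = ROUND(340000 / 4, 2) = 85000.0

85000.0


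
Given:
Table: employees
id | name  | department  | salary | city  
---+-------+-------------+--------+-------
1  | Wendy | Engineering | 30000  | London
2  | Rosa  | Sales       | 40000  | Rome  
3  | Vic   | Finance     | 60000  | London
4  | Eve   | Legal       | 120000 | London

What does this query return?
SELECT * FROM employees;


SELECT * returns all 4 rows with all columns

4 rows:
1, Wendy, Engineering, 30000, London
2, Rosa, Sales, 40000, Rome
3, Vic, Finance, 60000, London
4, Eve, Legal, 120000, London


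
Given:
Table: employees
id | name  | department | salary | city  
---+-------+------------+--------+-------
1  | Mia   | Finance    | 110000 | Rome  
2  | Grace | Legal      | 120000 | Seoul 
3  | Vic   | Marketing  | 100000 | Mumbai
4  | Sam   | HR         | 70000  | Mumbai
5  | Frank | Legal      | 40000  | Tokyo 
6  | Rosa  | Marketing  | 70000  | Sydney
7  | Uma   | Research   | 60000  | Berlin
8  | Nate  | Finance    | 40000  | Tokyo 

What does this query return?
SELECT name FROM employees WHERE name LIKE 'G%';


LIKE 'G%' matches names starting with 'G'
Matching: 1

1 rows:
Grace


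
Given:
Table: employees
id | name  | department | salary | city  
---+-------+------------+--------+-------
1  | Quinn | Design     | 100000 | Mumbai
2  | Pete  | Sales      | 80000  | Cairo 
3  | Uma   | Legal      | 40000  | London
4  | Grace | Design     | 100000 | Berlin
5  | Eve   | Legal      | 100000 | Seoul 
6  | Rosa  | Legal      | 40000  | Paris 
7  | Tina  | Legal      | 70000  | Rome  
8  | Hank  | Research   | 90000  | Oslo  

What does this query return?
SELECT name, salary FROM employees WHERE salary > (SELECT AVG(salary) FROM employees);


Subquery: AVG(salary) = 77500.0
Filtering: salary > 77500.0
  Quinn (100000) -> MATCH
  Pete (80000) -> MATCH
  Grace (100000) -> MATCH
  Eve (100000) -> MATCH
  Hank (90000) -> MATCH


5 rows:
Quinn, 100000
Pete, 80000
Grace, 100000
Eve, 100000
Hank, 90000


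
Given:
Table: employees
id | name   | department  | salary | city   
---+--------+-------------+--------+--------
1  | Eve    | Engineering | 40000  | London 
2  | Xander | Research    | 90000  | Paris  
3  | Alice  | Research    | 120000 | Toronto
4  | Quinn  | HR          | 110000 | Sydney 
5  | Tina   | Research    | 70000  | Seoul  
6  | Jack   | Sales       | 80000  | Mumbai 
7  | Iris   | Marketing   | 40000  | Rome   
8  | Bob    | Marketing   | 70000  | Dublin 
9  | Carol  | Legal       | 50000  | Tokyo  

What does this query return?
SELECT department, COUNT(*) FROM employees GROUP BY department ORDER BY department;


Assigning each row to its department group:
  Eve -> Engineering
  Xander -> Research
  Alice -> Research
  Quinn -> HR
  Tina -> Research
  Jack -> Sales
  Iris -> Marketing
  Bob -> Marketing
  Carol -> Legal


6 groups:
Engineering, 1
HR, 1
Legal, 1
Marketing, 2
Research, 3
Sales, 1


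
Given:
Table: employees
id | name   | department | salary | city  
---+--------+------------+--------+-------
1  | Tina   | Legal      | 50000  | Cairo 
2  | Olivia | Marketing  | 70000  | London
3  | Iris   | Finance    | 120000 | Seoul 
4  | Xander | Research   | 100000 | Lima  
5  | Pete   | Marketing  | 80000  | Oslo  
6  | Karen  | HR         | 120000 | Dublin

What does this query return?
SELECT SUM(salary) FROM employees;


SUM(salary) = 50000 + 70000 + 120000 + 100000 + 80000 + 120000 = 540000

540000


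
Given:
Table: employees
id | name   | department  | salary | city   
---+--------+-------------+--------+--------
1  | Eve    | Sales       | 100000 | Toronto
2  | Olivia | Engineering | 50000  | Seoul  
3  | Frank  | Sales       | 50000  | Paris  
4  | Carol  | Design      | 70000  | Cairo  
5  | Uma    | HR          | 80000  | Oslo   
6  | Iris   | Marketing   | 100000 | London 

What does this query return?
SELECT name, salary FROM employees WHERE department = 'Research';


Filtering: department = 'Research'
Matching rows: 0

Empty result set (0 rows)


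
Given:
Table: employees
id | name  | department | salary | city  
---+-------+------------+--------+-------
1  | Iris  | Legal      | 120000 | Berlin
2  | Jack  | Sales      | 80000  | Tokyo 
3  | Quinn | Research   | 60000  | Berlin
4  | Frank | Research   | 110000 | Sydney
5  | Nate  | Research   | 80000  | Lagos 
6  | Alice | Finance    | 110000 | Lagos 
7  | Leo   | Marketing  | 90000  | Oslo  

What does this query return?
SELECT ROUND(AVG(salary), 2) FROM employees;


SUM(salary) = 650000
COUNT = 7
ROUND(AVG, 2) = ROUND(650000 / 7, 2) = 92857.14

92857.14


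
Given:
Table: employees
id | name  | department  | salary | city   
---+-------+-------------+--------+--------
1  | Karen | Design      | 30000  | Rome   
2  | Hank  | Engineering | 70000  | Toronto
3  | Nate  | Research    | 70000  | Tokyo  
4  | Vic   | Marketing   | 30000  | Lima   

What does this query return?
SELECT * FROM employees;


SELECT * returns all 4 rows with all columns

4 rows:
1, Karen, Design, 30000, Rome
2, Hank, Engineering, 70000, Toronto
3, Nate, Research, 70000, Tokyo
4, Vic, Marketing, 30000, Lima


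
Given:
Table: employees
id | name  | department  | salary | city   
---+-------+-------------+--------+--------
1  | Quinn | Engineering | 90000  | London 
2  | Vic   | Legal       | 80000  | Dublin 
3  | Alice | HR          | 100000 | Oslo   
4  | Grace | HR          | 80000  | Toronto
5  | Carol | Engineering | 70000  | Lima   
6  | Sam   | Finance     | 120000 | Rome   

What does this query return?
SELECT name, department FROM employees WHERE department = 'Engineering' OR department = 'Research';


Filtering: department = 'Engineering' OR 'Research'
Matching: 2 rows

2 rows:
Quinn, Engineering
Carol, Engineering


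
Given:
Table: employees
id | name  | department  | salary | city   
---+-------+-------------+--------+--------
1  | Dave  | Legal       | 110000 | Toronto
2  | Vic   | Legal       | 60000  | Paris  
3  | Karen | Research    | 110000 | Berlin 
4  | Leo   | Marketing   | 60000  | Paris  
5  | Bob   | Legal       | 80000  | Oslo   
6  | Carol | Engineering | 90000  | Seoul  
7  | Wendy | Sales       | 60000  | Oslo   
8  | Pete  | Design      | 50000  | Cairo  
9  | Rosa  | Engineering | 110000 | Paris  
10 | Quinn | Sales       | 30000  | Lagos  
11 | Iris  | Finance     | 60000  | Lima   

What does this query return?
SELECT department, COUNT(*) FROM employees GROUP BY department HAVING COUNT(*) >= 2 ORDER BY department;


Groups with count >= 2:
  Engineering: 2 -> PASS
  Legal: 3 -> PASS
  Sales: 2 -> PASS
  Design: 1 -> filtered out
  Finance: 1 -> filtered out
  Marketing: 1 -> filtered out
  Research: 1 -> filtered out


3 groups:
Engineering, 2
Legal, 3
Sales, 2


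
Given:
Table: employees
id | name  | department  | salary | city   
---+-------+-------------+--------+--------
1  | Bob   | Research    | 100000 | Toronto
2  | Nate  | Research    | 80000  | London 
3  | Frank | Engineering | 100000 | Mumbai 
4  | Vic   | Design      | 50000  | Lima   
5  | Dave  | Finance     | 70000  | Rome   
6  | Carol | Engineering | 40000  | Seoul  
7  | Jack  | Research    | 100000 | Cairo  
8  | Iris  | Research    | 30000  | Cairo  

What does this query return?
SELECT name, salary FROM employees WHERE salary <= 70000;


Filtering: salary <= 70000
Matching: 4 rows

4 rows:
Vic, 50000
Dave, 70000
Carol, 40000
Iris, 30000


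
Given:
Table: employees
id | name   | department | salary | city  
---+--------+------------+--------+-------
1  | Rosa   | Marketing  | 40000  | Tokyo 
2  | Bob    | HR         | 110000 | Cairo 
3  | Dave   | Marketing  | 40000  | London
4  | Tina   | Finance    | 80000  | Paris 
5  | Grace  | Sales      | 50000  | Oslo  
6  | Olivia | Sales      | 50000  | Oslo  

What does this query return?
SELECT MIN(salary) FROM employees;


Salaries: 40000, 110000, 40000, 80000, 50000, 50000
MIN = 40000

40000


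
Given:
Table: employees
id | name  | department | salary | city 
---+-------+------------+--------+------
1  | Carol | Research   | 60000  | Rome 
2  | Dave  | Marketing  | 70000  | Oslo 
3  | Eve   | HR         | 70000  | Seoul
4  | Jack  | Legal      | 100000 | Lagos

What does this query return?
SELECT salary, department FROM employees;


Projecting columns: salary, department

4 rows:
60000, Research
70000, Marketing
70000, HR
100000, Legal


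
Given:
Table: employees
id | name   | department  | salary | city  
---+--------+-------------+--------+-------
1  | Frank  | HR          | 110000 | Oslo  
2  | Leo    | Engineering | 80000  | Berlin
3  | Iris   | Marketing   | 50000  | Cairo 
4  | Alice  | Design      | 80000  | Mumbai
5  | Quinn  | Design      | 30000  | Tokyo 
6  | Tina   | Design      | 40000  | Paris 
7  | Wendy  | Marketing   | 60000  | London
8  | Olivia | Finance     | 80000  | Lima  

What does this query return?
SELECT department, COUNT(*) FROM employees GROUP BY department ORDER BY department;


Assigning each row to its department group:
  Frank -> HR
  Leo -> Engineering
  Iris -> Marketing
  Alice -> Design
  Quinn -> Design
  Tina -> Design
  Wendy -> Marketing
  Olivia -> Finance


5 groups:
Design, 3
Engineering, 1
Finance, 1
HR, 1
Marketing, 2


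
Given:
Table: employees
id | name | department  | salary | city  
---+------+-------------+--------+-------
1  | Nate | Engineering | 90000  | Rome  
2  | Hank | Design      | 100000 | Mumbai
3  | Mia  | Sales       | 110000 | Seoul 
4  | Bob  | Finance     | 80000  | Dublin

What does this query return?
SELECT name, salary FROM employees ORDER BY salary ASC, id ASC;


Sorting by salary ASC, then id ASC for ties

4 rows:
Bob, 80000
Nate, 90000
Hank, 100000
Mia, 110000


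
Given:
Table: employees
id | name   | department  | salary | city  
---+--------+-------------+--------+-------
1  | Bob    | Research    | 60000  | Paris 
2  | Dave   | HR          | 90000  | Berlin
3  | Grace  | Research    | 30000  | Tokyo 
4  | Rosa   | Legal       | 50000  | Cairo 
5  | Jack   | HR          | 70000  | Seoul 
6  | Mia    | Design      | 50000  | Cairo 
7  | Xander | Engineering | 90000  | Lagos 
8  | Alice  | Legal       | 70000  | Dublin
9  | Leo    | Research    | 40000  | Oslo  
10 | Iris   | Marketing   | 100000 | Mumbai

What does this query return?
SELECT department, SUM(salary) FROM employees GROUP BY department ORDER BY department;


Summing salary within each department:
  Design: 50000 = 50000
  Engineering: 90000 = 90000
  HR: 90000 + 70000 = 160000
  Legal: 50000 + 70000 = 120000
  Marketing: 100000 = 100000
  Research: 60000 + 30000 + 40000 = 130000


6 groups:
Design, 50000
Engineering, 90000
HR, 160000
Legal, 120000
Marketing, 100000
Research, 130000


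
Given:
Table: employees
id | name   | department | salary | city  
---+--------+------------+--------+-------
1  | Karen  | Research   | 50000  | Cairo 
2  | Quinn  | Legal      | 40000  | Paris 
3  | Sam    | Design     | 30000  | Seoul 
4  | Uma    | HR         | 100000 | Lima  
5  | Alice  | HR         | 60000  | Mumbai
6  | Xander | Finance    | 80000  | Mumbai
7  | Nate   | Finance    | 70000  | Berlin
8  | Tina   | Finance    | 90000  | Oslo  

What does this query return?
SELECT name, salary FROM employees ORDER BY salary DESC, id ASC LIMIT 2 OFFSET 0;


Sort by salary DESC (id ASC tiebreak), then skip 0 and take 2
Rows 1 through 2

2 rows:
Uma, 100000
Tina, 90000


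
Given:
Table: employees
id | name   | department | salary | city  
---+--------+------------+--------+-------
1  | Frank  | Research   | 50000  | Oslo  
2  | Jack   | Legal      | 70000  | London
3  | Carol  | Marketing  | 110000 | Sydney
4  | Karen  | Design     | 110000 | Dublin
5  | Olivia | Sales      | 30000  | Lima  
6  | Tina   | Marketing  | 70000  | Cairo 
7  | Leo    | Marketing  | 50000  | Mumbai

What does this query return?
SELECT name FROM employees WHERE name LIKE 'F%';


LIKE 'F%' matches names starting with 'F'
Matching: 1

1 rows:
Frank


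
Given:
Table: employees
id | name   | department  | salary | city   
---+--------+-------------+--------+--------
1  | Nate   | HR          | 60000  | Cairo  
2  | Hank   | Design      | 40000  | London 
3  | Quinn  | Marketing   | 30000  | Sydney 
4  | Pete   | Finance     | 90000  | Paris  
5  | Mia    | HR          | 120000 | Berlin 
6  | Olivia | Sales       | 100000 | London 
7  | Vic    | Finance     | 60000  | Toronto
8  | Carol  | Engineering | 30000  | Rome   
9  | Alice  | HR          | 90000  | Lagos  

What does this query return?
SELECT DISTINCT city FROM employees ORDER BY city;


All 'city' values (row order): Cairo, London, Sydney, Paris, Berlin, London, Toronto, Rome, Lagos
Removing duplicates leaves 8 unique value(s).

8 values:
Berlin
Cairo
Lagos
London
Paris
Rome
Sydney
Toronto


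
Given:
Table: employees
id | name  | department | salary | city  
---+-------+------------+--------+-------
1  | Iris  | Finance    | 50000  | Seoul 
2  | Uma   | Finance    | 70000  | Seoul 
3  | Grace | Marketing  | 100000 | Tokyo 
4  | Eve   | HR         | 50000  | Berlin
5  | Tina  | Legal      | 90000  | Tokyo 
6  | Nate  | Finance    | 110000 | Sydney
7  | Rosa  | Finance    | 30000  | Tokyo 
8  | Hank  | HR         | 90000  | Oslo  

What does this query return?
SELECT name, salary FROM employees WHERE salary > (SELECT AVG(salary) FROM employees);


Subquery: AVG(salary) = 73750.0
Filtering: salary > 73750.0
  Grace (100000) -> MATCH
  Tina (90000) -> MATCH
  Nate (110000) -> MATCH
  Hank (90000) -> MATCH


4 rows:
Grace, 100000
Tina, 90000
Nate, 110000
Hank, 90000


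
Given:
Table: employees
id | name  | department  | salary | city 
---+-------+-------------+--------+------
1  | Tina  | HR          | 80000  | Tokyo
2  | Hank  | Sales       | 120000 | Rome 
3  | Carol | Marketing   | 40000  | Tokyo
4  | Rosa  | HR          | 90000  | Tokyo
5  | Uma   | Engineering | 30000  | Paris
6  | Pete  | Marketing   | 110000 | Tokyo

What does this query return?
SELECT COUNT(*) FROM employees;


COUNT(*) counts all rows

6


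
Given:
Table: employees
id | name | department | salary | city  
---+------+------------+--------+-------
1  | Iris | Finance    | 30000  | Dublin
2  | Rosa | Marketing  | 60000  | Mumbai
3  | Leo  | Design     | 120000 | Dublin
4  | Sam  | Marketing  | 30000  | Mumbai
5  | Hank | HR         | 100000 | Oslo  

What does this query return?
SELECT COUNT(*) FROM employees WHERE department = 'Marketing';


Counting rows where department = 'Marketing'
  Rosa -> MATCH
  Sam -> MATCH


2


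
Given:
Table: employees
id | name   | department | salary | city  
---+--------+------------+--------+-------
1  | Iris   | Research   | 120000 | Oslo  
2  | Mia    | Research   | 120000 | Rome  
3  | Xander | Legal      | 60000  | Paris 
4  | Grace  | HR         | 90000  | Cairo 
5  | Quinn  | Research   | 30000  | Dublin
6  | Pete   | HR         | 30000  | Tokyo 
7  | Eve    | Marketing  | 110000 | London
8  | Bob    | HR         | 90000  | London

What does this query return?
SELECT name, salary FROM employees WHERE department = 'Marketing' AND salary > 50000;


Filtering: department = 'Marketing' AND salary > 50000
Matching: 1 rows

1 rows:
Eve, 110000


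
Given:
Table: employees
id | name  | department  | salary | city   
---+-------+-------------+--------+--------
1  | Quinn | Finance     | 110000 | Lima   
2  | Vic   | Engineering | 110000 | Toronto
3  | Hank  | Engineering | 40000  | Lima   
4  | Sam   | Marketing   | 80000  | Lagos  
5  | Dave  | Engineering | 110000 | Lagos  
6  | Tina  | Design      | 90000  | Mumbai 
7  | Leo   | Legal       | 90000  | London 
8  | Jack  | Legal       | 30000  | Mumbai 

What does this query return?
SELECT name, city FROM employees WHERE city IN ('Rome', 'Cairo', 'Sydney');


Filtering: city IN ('Rome', 'Cairo', 'Sydney')
Matching: 0 rows

Empty result set (0 rows)


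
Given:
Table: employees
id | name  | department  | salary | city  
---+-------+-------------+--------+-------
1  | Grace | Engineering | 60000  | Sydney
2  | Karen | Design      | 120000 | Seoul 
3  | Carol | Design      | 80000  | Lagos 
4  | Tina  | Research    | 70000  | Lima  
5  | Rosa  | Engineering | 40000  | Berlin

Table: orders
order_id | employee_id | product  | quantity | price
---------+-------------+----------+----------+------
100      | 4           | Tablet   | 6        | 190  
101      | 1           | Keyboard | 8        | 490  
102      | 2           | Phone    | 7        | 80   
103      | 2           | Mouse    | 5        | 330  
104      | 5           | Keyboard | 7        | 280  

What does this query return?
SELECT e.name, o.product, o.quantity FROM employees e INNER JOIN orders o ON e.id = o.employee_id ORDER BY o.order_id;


Joining employees.id = orders.employee_id:
  employee Tina (id=4) -> order Tablet
  employee Grace (id=1) -> order Keyboard
  employee Karen (id=2) -> order Phone
  employee Karen (id=2) -> order Mouse
  employee Rosa (id=5) -> order Keyboard


5 rows:
Tina, Tablet, 6
Grace, Keyboard, 8
Karen, Phone, 7
Karen, Mouse, 5
Rosa, Keyboard, 7


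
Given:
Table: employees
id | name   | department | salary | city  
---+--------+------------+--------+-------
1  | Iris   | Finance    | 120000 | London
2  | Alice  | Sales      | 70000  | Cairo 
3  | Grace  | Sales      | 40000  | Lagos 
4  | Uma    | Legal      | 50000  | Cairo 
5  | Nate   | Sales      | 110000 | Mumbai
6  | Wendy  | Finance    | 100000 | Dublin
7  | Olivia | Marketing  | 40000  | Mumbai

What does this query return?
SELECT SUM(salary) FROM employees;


SUM(salary) = 120000 + 70000 + 40000 + 50000 + 110000 + 100000 + 40000 = 530000

530000


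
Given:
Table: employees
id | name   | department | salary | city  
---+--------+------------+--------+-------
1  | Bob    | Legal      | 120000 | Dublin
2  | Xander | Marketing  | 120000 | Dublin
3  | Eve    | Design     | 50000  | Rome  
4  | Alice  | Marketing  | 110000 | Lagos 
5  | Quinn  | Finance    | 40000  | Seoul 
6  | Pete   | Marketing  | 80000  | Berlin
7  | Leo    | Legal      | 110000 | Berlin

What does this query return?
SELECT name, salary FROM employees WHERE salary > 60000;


Filtering: salary > 60000
Matching: 5 rows

5 rows:
Bob, 120000
Xander, 120000
Alice, 110000
Pete, 80000
Leo, 110000


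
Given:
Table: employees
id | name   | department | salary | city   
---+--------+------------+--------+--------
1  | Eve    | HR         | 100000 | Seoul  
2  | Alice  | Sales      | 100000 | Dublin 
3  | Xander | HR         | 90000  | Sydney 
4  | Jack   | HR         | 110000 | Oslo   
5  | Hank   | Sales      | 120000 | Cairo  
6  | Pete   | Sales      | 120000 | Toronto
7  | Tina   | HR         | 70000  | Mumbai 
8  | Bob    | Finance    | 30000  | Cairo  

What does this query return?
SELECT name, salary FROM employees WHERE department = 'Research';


Filtering: department = 'Research'
Matching rows: 0

Empty result set (0 rows)


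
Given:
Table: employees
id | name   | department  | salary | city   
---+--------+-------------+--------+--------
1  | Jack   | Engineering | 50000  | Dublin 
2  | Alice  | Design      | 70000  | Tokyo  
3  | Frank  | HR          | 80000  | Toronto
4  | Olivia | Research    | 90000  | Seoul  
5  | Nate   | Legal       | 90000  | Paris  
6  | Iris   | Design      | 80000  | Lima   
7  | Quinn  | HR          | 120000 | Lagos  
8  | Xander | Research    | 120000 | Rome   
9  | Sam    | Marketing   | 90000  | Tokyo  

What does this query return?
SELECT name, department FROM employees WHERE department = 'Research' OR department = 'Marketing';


Filtering: department = 'Research' OR 'Marketing'
Matching: 3 rows

3 rows:
Olivia, Research
Xander, Research
Sam, Marketing


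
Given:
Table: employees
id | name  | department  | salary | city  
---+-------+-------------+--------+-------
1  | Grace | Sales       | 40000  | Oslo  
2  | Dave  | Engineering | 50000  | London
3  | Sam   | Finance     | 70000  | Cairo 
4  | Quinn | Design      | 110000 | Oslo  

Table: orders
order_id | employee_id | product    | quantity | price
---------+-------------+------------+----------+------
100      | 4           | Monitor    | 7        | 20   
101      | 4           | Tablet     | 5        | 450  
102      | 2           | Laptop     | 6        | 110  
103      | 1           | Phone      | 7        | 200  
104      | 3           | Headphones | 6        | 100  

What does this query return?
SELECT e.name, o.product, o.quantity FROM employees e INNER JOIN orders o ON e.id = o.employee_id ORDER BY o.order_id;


Joining employees.id = orders.employee_id:
  employee Quinn (id=4) -> order Monitor
  employee Quinn (id=4) -> order Tablet
  employee Dave (id=2) -> order Laptop
  employee Grace (id=1) -> order Phone
  employee Sam (id=3) -> order Headphones


5 rows:
Quinn, Monitor, 7
Quinn, Tablet, 5
Dave, Laptop, 6
Grace, Phone, 7
Sam, Headphones, 6


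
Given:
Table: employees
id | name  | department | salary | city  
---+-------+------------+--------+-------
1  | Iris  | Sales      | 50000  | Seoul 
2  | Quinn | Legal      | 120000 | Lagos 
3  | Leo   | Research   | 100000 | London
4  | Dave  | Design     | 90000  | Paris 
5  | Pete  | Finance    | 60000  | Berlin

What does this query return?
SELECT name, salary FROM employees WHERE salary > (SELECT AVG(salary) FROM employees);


Subquery: AVG(salary) = 84000.0
Filtering: salary > 84000.0
  Quinn (120000) -> MATCH
  Leo (100000) -> MATCH
  Dave (90000) -> MATCH


3 rows:
Quinn, 120000
Leo, 100000
Dave, 90000


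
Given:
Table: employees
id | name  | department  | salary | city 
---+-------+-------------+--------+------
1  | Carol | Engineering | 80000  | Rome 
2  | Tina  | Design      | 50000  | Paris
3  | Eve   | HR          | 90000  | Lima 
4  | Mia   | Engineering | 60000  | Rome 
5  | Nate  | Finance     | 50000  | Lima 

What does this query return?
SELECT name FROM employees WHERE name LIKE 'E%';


LIKE 'E%' matches names starting with 'E'
Matching: 1

1 rows:
Eve


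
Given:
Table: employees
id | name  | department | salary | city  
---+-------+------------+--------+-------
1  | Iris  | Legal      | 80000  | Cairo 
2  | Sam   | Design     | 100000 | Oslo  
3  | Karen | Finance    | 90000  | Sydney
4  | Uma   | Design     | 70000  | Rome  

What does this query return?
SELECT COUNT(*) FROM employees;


COUNT(*) counts all rows

4


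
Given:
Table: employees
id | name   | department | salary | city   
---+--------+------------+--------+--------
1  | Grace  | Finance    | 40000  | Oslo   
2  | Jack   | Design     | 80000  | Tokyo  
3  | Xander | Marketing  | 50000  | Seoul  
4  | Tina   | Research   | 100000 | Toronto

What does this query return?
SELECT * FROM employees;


SELECT * returns all 4 rows with all columns

4 rows:
1, Grace, Finance, 40000, Oslo
2, Jack, Design, 80000, Tokyo
3, Xander, Marketing, 50000, Seoul
4, Tina, Research, 100000, Toronto


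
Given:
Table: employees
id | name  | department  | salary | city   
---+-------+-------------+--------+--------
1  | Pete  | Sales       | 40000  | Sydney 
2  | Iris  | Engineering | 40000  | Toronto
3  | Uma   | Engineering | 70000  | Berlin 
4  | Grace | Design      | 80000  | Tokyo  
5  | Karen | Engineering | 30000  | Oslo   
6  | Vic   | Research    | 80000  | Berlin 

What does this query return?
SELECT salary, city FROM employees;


Projecting columns: salary, city

6 rows:
40000, Sydney
40000, Toronto
70000, Berlin
80000, Tokyo
30000, Oslo
80000, Berlin


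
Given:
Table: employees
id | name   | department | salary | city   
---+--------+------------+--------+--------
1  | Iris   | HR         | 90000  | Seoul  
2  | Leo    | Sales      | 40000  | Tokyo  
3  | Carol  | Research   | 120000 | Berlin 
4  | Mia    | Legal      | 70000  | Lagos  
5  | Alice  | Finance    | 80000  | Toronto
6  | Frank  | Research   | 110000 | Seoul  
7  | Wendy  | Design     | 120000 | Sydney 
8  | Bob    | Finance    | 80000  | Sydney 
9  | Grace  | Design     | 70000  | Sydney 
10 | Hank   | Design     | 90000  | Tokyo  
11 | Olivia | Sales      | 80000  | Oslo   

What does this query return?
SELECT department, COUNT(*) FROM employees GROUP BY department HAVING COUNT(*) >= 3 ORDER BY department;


Groups with count >= 3:
  Design: 3 -> PASS
  Finance: 2 -> filtered out
  HR: 1 -> filtered out
  Legal: 1 -> filtered out
  Research: 2 -> filtered out
  Sales: 2 -> filtered out


1 groups:
Design, 3


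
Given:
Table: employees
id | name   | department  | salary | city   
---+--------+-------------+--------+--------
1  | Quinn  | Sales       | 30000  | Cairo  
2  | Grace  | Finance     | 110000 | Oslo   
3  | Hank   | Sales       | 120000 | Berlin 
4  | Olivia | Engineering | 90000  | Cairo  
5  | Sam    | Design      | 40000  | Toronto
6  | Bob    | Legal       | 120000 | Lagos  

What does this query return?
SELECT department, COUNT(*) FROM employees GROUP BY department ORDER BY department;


Assigning each row to its department group:
  Quinn -> Sales
  Grace -> Finance
  Hank -> Sales
  Olivia -> Engineering
  Sam -> Design
  Bob -> Legal


5 groups:
Design, 1
Engineering, 1
Finance, 1
Legal, 1
Sales, 2


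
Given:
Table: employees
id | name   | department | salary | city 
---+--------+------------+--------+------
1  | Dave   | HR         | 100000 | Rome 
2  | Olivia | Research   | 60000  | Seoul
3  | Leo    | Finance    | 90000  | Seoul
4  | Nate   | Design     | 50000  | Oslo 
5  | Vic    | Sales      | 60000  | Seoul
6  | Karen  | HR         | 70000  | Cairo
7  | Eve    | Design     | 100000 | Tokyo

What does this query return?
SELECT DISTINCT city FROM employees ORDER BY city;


All 'city' values (row order): Rome, Seoul, Seoul, Oslo, Seoul, Cairo, Tokyo
Removing duplicates leaves 5 unique value(s).

5 values:
Cairo
Oslo
Rome
Seoul
Tokyo


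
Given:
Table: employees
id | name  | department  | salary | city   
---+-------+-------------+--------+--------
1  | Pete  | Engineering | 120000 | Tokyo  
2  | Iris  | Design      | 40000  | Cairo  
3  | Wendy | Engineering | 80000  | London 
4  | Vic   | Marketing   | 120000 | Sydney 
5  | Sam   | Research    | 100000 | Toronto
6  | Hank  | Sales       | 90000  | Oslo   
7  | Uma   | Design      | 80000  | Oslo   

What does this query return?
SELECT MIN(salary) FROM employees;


Salaries: 120000, 40000, 80000, 120000, 100000, 90000, 80000
MIN = 40000

40000


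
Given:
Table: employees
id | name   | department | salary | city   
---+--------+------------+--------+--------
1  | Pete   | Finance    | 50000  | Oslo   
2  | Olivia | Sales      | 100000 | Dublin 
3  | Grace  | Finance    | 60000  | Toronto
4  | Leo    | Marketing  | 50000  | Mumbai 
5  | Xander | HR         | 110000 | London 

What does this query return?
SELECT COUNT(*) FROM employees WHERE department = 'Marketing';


Counting rows where department = 'Marketing'
  Leo -> MATCH


1


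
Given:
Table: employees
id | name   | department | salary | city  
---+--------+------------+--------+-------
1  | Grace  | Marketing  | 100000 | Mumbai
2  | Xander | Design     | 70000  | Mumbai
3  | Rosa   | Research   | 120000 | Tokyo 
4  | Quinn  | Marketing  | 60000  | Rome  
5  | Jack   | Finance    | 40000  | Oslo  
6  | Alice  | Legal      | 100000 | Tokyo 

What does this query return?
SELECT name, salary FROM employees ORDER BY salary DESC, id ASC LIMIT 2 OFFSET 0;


Sort by salary DESC (id ASC tiebreak), then skip 0 and take 2
Rows 1 through 2

2 rows:
Rosa, 120000
Grace, 100000


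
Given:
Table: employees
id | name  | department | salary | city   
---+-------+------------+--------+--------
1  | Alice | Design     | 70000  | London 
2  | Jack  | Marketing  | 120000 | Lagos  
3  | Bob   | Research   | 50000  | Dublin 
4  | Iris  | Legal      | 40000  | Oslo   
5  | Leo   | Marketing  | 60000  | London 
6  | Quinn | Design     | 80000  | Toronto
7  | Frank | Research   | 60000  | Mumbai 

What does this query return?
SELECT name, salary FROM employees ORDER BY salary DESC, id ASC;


Sorting by salary DESC, then id ASC for ties

7 rows:
Jack, 120000
Quinn, 80000
Alice, 70000
Leo, 60000
Frank, 60000
Bob, 50000
Iris, 40000


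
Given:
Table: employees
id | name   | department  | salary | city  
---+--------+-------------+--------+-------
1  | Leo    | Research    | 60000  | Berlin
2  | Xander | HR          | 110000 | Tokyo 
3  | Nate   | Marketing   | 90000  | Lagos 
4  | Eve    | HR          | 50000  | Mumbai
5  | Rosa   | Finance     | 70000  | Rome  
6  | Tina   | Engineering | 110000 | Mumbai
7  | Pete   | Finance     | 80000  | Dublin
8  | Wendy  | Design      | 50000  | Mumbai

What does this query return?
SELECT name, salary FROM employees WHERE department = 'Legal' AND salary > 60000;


Filtering: department = 'Legal' AND salary > 60000
Matching: 0 rows

Empty result set (0 rows)


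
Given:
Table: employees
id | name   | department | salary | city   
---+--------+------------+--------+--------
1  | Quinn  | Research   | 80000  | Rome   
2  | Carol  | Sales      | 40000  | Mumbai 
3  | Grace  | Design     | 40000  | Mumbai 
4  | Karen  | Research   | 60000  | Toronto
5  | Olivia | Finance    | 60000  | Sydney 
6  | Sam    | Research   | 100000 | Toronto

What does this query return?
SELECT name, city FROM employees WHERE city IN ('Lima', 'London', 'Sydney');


Filtering: city IN ('Lima', 'London', 'Sydney')
Matching: 1 rows

1 rows:
Olivia, Sydney


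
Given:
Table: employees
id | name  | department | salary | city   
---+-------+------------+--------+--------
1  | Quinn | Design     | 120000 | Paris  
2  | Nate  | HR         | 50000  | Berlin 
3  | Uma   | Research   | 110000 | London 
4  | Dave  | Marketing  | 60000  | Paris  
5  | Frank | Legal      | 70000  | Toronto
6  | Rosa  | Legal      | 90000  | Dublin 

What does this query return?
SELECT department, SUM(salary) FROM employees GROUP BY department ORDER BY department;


Summing salary within each department:
  Design: 120000 = 120000
  HR: 50000 = 50000
  Legal: 70000 + 90000 = 160000
  Marketing: 60000 = 60000
  Research: 110000 = 110000


5 groups:
Design, 120000
HR, 50000
Legal, 160000
Marketing, 60000
Research, 110000


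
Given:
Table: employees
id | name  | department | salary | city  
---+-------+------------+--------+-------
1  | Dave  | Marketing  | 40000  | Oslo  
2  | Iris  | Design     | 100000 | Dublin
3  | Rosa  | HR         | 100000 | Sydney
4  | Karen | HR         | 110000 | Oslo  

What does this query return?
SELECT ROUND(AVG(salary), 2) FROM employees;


SUM(salary) = 350000
COUNT = 4
ROUND(AVG, 2) = ROUND(350000 / 4, 2) = 87500.0

87500.0


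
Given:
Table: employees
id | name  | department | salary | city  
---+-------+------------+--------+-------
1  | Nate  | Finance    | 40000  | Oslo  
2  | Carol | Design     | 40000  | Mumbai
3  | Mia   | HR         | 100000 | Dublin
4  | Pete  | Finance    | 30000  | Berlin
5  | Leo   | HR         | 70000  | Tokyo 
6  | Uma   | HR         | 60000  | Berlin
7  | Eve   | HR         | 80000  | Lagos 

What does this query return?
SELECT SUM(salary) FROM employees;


SUM(salary) = 40000 + 40000 + 100000 + 30000 + 70000 + 60000 + 80000 = 420000

420000


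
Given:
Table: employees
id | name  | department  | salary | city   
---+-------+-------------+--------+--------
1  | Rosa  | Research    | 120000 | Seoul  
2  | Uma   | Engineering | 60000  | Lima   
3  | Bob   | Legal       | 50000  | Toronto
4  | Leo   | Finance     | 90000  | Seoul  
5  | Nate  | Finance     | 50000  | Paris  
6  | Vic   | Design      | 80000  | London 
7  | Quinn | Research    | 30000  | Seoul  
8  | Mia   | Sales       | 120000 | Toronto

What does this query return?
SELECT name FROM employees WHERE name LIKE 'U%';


LIKE 'U%' matches names starting with 'U'
Matching: 1

1 rows:
Uma


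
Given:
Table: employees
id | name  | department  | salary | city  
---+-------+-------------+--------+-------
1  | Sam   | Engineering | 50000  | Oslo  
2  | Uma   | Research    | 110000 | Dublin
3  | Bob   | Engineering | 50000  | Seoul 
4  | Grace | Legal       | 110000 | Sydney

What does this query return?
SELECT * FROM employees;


SELECT * returns all 4 rows with all columns

4 rows:
1, Sam, Engineering, 50000, Oslo
2, Uma, Research, 110000, Dublin
3, Bob, Engineering, 50000, Seoul
4, Grace, Legal, 110000, Sydney


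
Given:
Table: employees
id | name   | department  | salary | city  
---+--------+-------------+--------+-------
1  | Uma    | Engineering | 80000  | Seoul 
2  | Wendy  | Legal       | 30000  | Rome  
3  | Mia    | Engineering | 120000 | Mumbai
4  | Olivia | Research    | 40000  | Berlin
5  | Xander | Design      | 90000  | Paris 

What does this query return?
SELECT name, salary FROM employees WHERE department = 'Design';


Filtering: department = 'Design'
Matching rows: 1

1 rows:
Xander, 90000


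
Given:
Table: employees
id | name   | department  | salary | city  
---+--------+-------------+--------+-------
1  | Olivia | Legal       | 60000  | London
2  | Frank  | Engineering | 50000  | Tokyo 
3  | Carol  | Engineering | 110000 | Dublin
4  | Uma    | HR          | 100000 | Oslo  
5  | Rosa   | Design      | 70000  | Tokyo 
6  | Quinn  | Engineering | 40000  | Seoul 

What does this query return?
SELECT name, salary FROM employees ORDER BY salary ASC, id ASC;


Sorting by salary ASC, then id ASC for ties

6 rows:
Quinn, 40000
Frank, 50000
Olivia, 60000
Rosa, 70000
Uma, 100000
Carol, 110000


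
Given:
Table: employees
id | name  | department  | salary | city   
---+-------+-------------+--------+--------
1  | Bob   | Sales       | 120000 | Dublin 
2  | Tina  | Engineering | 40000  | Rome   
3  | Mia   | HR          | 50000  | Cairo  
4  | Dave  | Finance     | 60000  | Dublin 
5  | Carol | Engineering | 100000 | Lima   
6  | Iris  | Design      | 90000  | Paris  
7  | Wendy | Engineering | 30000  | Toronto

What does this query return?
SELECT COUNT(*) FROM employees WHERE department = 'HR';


Counting rows where department = 'HR'
  Mia -> MATCH


1


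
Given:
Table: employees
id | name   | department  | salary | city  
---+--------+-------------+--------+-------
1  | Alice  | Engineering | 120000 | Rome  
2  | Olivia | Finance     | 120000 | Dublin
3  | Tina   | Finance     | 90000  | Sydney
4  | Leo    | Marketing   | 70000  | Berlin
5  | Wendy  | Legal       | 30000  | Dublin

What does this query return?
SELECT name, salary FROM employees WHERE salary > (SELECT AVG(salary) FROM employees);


Subquery: AVG(salary) = 86000.0
Filtering: salary > 86000.0
  Alice (120000) -> MATCH
  Olivia (120000) -> MATCH
  Tina (90000) -> MATCH


3 rows:
Alice, 120000
Olivia, 120000
Tina, 90000


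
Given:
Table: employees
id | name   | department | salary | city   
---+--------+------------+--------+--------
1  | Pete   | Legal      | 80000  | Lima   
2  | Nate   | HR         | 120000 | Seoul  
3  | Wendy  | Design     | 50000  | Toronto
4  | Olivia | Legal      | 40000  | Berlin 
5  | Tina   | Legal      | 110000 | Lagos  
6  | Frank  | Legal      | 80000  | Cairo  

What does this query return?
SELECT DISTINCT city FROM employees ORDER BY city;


All 'city' values (row order): Lima, Seoul, Toronto, Berlin, Lagos, Cairo
Removing duplicates leaves 6 unique value(s).

6 values:
Berlin
Cairo
Lagos
Lima
Seoul
Toronto


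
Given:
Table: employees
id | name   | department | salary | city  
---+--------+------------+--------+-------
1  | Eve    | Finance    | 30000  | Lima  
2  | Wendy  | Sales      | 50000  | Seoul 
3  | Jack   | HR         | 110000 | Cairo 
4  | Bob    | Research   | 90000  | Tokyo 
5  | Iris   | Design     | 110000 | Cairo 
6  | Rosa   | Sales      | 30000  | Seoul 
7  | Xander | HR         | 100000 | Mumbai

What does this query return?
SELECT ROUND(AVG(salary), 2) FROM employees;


SUM(salary) = 520000
COUNT = 7
ROUND(AVG, 2) = ROUND(520000 / 7, 2) = 74285.71

74285.71


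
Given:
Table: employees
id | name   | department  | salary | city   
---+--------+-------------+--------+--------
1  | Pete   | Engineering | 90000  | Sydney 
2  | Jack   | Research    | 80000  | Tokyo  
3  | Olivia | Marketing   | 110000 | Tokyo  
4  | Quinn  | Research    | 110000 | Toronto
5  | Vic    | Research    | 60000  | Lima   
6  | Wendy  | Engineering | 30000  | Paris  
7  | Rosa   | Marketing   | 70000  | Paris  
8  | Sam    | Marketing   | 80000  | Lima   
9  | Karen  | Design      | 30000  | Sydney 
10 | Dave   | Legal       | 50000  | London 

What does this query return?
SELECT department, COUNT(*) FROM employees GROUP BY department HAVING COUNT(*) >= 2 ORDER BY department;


Groups with count >= 2:
  Engineering: 2 -> PASS
  Marketing: 3 -> PASS
  Research: 3 -> PASS
  Design: 1 -> filtered out
  Legal: 1 -> filtered out


3 groups:
Engineering, 2
Marketing, 3
Research, 3


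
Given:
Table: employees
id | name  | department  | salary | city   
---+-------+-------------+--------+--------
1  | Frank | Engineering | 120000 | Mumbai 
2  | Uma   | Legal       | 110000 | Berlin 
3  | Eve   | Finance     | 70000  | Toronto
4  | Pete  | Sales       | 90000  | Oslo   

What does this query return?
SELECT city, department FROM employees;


Projecting columns: city, department

4 rows:
Mumbai, Engineering
Berlin, Legal
Toronto, Finance
Oslo, Sales


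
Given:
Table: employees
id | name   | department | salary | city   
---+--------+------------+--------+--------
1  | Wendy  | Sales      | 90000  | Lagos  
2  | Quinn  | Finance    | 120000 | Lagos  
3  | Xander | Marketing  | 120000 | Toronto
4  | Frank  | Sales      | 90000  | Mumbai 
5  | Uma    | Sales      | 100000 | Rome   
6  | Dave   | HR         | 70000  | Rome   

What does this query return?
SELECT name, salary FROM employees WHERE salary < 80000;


Filtering: salary < 80000
Matching: 1 rows

1 rows:
Dave, 70000


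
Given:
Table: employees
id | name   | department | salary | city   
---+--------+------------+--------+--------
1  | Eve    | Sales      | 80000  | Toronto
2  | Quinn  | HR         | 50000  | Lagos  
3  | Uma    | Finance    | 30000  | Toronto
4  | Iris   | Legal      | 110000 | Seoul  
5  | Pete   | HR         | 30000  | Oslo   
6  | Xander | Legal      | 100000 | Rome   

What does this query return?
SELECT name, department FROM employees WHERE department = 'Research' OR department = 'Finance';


Filtering: department = 'Research' OR 'Finance'
Matching: 1 rows

1 rows:
Uma, Finance


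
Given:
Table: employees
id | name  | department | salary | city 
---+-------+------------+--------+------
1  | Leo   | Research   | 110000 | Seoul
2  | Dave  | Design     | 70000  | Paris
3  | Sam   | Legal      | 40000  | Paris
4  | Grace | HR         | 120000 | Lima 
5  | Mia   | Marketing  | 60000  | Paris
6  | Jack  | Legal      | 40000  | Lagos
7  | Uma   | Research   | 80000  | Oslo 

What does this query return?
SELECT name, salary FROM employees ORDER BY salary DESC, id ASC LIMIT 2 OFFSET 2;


Sort by salary DESC (id ASC tiebreak), then skip 2 and take 2
Rows 3 through 4

2 rows:
Uma, 80000
Dave, 70000
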